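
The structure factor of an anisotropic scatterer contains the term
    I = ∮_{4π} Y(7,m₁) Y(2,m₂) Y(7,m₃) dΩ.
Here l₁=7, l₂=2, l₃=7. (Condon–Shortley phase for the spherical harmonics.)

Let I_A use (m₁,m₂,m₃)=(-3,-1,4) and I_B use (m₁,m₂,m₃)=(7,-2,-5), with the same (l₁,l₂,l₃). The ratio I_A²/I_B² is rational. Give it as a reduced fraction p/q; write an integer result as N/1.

77/13

l's match ⇒ only the (l;m) 3-j factors differ between A and B.
A: triangle coeff Δ(7,2,7) = 1/185640; Σ_t [0,1]: t=0:+1/14515200 t=1:−1/4354560 = -1/6220800; (3j)²=77/4420 [(7 2 7; -3 -1 4)], sign=+1
B: triangle coeff Δ(7,2,7) = 1/185640; Σ_t [0,0]: t=0:+1/1916006400 = 1/1916006400; (3j)²=1/340 [(7 2 7; 7 -2 -5)], sign=+1
I_A²/I_B² = (77/4420)/(1/340) = 77/13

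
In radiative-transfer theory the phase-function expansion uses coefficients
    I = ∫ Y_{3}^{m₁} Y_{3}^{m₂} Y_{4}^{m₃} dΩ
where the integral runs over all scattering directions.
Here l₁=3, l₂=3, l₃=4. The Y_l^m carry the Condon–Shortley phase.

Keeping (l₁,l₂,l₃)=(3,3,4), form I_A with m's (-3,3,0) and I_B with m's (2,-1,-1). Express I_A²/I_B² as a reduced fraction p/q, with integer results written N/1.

9/32

Shared (l₁,l₂,l₃)=(3,3,4): N and (l;000)² cancel in I_A²/I_B².
A: Δ = 2!·4!·4!/11! = 1/34650; Racah Σ t=2..2: t=2:+1/1152 = 1/1152; ⇒ 3j(3 3 4; -3 3 0)² = 1/154, sgn +1
B: Δ = 2!·4!·4!/11! = 1/34650; Racah Σ t=0..1: t=0:+1/48 t=1:−1/144 = 1/72; ⇒ 3j(3 3 4; 2 -1 -1)² = 16/693, sgn -1
I_A²/I_B² = (1/154)/(16/693) = 9/32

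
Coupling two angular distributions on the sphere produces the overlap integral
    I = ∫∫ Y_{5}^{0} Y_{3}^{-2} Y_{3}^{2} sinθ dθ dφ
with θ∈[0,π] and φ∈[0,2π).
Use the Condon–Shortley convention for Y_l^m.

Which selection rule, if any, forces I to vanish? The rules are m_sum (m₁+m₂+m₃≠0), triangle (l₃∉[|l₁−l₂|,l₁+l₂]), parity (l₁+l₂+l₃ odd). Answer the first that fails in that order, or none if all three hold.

parity

m₁+m₂+m₃ = 0 − 2 + 2 = 0  ✓
triangle: |5−3|=2 ≤ l₃=3 ≤ 5+3=8  ✓
parity: l₁+l₂+l₃ = 11 is odd  ✗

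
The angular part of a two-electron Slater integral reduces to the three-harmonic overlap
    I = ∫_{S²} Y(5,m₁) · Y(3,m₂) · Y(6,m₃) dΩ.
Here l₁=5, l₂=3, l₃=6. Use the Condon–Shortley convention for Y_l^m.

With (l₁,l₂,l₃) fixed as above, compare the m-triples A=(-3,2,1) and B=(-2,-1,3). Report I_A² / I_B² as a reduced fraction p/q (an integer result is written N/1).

Shared (l₁,l₂,l₃)=(5,3,6): N and (l;000)² cancel in I_A²/I_B².
A: Δ = 2!·8!·4!/15! = 1/675675; Racah Σ t=1..2: t=1:−1/120960 t=2:+1/17280 = 1/20160; ⇒ 3j(5 3 6; -3 2 1)² = 64/3003, sgn -1
B: Δ = 2!·8!·4!/15! = 1/675675; Racah Σ t=0..2: t=0:+1/40320 t=1:−1/8640 t=2:+1/34560 = -1/16128; ⇒ 3j(5 3 6; -2 -1 3)² = 18/1001, sgn +1
I_A²/I_B² = (64/3003)/(18/1001) = 32/27

32/27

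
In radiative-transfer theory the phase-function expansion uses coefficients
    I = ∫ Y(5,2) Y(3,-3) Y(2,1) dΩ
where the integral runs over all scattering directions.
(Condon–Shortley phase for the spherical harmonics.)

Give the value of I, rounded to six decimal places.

Rules hold: Σm=0, L=10 even, 2≤2≤8.
N = 11·7·5 = 385
Δ = 6!·4!·0!/11! = 1/2310
Racah Σ t=3..3: t=3:−1/144 = -1/144
⇒ 3j(5 3 2; 0 0 0)² = 10/231, sgn -1
Racah Σ t=0..0: t=0:+1/4320 = 1/4320
⇒ 3j(5 3 2; 2 -3 1)² = 1/330, sgn -1
4πI² = N·(3j₀)²·(3jₘ)² = 5/99
I = +1·√(0.0505051/4π) = 0.06339609

0.063396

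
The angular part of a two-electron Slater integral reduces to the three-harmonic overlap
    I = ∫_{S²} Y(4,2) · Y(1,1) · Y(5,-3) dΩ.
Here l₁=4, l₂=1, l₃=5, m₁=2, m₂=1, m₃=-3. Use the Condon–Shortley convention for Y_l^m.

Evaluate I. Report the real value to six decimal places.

-0.259847

Checks pass: Σm=0; 10 even; l₃=5∈[3,5].
(2·4+1)(2·1+1)(2·5+1) = 297
Δ: 0! 8! 2! / 11! → 1/495
sum: t=0:+1/576 = 1/576
3j²(4 1 5; 0 0 0) = Δ·Π!·Σ² = 5/99  (sign -1)
sum: t=0:+1/2880 = 1/2880
3j²(4 1 5; 2 1 -3) = Δ·Π!·Σ² = 28/495  (sign +1)
combine: 4πI² = 297·5/99·28/495 = 28/33
take √, sign -1: I = -0.25984664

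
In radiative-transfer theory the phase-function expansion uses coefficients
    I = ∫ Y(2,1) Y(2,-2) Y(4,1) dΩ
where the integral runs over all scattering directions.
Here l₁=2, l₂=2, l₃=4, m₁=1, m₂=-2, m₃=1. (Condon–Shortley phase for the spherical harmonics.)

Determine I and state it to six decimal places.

m-sum 0 ✓  L=8 even ✓  0≤4≤4 ✓
Π(2lᵢ+1) = 5×5×9 = 225
triangle coeff Δ(2,2,4) = 1/630
Σ_t [0,0]: t=0:+1/16 = 1/16
(3j)²=2/35 [(2 2 4; 0 0 0)], sign=+1
Σ_t [0,0]: t=0:+1/144 = 1/144
(3j)²=1/126 [(2 2 4; 1 -2 1)], sign=-1
⇒ 4πI² = 5/49
I = (-1)√(5/49/(4π)) = -0.09011188

-0.090112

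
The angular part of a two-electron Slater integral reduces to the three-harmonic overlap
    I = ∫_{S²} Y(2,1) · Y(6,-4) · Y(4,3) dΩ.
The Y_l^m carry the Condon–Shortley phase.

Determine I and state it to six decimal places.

m-sum 0 ✓  L=12 even ✓  4≤4≤8 ✓
Π(2lᵢ+1) = 5×13×9 = 585
triangle coeff Δ(2,6,4) = 1/6435
Σ_t [2,2]: t=2:+1/2304 = 1/2304
(3j)²=5/143 [(2 6 4; 0 0 0)], sign=+1
Σ_t [1,1]: t=1:−1/30240 = -1/30240
(3j)²=16/429 [(2 6 4; 1 -4 3)], sign=+1
⇒ 4πI² = 1200/1573
I = (+1)√(1200/1573/(4π)) = 0.24638901

0.246389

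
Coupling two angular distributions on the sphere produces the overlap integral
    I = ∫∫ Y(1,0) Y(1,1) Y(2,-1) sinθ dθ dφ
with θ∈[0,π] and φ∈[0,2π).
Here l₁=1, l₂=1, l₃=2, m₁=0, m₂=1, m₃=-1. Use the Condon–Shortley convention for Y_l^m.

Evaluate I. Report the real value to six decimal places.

Rules hold: Σm=0, L=4 even, 0≤2≤2.
N = 3·3·5 = 45
Δ = 0!·2!·2!/5! = 1/30
Racah Σ t=0..0: t=0:+1/1 = 1/1
⇒ 3j(1 1 2; 0 0 0)² = 2/15, sgn +1
Racah Σ t=0..0: t=0:+1/2 = 1/2
⇒ 3j(1 1 2; 0 1 -1)² = 1/10, sgn -1
4πI² = N·(3j₀)²·(3jₘ)² = 3/5
I = -1·√(0.6/4π) = -0.21850969

-0.218510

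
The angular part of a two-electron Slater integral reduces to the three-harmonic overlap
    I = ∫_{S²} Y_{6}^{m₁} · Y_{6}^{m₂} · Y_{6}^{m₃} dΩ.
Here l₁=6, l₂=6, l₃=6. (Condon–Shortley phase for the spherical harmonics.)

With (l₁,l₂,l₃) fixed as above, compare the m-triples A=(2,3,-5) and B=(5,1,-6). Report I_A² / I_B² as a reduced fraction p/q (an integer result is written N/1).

2/11

Shared (l₁,l₂,l₃)=(6,6,6): N and (l;000)² cancel in I_A²/I_B².
A: Δ = 6!·6!·6!/19! = 1/325909584; Racah Σ t=3..4: t=3:−1/3110400 t=4:+1/4147200 = -1/12441600; ⇒ 3j(6 6 6; 2 3 -5)² = 7/4199, sgn +1
B: Δ = 6!·6!·6!/19! = 1/325909584; Racah Σ t=1..1: t=1:−1/62208000 = -1/62208000; ⇒ 3j(6 6 6; 5 1 -6)² = 77/8398, sgn -1
I_A²/I_B² = (7/4199)/(77/8398) = 2/11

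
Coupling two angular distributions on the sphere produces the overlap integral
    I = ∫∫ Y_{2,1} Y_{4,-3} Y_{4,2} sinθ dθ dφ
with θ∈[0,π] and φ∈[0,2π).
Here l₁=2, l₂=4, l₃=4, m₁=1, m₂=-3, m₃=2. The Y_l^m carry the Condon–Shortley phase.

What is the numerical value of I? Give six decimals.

-0.187702

m-sum 0 ✓  L=10 even ✓  2≤4≤6 ✓
Π(2lᵢ+1) = 5×9×9 = 405
triangle coeff Δ(2,4,4) = 1/13860
Σ_t [0,2]: t=0:+1/192 t=1:−1/36 t=2:+1/192 = -5/288
(3j)²=20/693 [(2 4 4; 0 0 0)], sign=-1
Σ_t [0,1]: t=0:+1/240 t=1:−1/1440 = 1/288
(3j)²=5/132 [(2 4 4; 1 -3 2)], sign=+1
⇒ 4πI² = 375/847
I = (-1)√(375/847/(4π)) = -0.18770204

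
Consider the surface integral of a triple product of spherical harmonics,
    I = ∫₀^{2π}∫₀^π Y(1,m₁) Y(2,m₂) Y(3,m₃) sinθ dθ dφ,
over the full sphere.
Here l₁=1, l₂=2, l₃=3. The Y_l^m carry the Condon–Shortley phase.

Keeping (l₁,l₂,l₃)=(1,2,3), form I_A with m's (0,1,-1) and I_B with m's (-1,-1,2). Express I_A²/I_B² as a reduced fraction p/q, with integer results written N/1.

4/5

l's match ⇒ only the (l;m) 3-j factors differ between A and B.
A: triangle coeff Δ(1,2,3) = 1/105; Σ_t [0,0]: t=0:+1/6 = 1/6; (3j)²=8/105 [(1 2 3; 0 1 -1)], sign=+1
B: triangle coeff Δ(1,2,3) = 1/105; Σ_t [0,0]: t=0:+1/12 = 1/12; (3j)²=2/21 [(1 2 3; -1 -1 2)], sign=-1
I_A²/I_B² = (8/105)/(2/21) = 4/5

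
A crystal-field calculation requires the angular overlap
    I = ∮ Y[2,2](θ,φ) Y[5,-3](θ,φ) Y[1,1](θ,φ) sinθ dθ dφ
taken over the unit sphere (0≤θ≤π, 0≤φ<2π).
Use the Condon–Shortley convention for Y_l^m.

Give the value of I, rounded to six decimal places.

0.000000

triangle: need 3≤l₃≤7, have 1; I=0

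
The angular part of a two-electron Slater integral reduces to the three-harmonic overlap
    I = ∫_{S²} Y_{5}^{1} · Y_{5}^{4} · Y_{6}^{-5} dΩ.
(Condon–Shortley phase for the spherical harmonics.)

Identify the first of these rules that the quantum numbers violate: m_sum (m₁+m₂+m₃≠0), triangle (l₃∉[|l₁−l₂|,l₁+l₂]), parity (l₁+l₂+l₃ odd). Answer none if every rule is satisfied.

azimuthal sum: 1 + 4 − 5 = 0  ✓
0 ≤ 6 ≤ 10 (triangle on l)  ✓
L = 5 + 5 + 6 = 16 (even)  ✓

none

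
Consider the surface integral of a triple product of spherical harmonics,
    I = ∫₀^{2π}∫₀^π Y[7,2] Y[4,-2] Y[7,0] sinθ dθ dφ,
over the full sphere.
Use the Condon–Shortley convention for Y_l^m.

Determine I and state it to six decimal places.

-0.112312

Rules hold: Σm=0, L=18 even, 3≤7≤11.
N = 15·9·15 = 2025
Δ = 4!·10!·4!/19! = 1/58198140
Racah Σ t=0..4: t=0:+1/17418240 t=1:−1/622080 t=2:+1/230400 t=3:−1/622080 t=4:+1/17418240 = 1/806400
⇒ 3j(7 4 7; 0 0 0)² = 2268/230945, sgn -1
Racah Σ t=0..2: t=0:+1/1382400 t=1:−1/622080 t=2:+1/2903040 = -47/87091200
⇒ 3j(7 4 7; 2 -2 0)² = 2209/277134, sgn +1
4πI² = N·(3j₀)²·(3jₘ)² = 338175810/2133423721
I = -1·√(0.158513/4π) = -0.11231242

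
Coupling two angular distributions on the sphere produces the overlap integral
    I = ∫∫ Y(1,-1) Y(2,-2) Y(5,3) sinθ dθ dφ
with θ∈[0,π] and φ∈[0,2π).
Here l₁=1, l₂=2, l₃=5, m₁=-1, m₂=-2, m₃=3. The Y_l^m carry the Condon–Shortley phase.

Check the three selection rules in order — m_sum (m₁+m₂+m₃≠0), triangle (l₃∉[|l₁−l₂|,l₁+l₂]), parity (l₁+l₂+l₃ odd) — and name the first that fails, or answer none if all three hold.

triangle

m₁+m₂+m₃ = -1 − 2 + 3 = 0  ✓
triangle: |1−2|=1 ≤ l₃=5 ≤ 1+2=3  ✗
parity: l₁+l₂+l₃ = 8 is even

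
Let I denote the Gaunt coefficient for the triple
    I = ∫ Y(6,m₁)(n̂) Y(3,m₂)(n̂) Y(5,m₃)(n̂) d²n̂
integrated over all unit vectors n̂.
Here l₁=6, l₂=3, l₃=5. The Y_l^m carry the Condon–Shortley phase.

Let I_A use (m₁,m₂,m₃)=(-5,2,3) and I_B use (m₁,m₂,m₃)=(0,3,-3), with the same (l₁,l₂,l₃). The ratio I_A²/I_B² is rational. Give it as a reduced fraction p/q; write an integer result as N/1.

Shared (l₁,l₂,l₃)=(6,3,5): N and (l;000)² cancel in I_A²/I_B².
A: Δ = 4!·8!·2!/15! = 1/675675; Racah Σ t=3..4: t=3:−1/483840 t=4:+1/120960 = 1/161280; ⇒ 3j(6 3 5; -5 2 3)² = 2/91, sgn +1
B: Δ = 4!·8!·2!/15! = 1/675675; Racah Σ t=4..4: t=4:+1/69120 = 1/69120; ⇒ 3j(6 3 5; 0 3 -3)² = 4/429, sgn +1
I_A²/I_B² = (2/91)/(4/429) = 33/14

33/14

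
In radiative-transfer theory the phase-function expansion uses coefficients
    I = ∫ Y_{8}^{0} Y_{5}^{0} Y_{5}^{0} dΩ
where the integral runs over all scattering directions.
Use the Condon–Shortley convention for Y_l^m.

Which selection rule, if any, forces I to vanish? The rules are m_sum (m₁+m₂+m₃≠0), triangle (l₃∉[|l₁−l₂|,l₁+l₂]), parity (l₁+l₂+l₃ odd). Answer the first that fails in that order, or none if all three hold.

none

m₁+m₂+m₃ = 0 + 0 + 0 = 0  ✓
triangle: |8−5|=3 ≤ l₃=5 ≤ 8+5=13  ✓
parity: l₁+l₂+l₃ = 18 is even  ✓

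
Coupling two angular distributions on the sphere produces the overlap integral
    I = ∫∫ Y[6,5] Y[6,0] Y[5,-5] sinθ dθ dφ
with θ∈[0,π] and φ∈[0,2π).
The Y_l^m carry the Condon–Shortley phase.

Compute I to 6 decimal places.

0.000000

L=17 odd ⇒ parity kills the (l;000) factor ⇒ I = 0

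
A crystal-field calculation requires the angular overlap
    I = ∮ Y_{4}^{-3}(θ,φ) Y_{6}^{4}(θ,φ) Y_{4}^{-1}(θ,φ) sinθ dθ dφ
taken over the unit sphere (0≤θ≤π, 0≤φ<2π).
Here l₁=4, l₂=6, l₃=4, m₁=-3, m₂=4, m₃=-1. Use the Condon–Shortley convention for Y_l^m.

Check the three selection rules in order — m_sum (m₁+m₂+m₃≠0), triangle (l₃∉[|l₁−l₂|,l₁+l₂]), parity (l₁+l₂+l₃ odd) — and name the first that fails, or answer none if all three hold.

none

azimuthal sum: -3 + 4 − 1 = 0  ✓
2 ≤ 4 ≤ 10 (triangle on l)  ✓
L = 4 + 6 + 4 = 14 (even)  ✓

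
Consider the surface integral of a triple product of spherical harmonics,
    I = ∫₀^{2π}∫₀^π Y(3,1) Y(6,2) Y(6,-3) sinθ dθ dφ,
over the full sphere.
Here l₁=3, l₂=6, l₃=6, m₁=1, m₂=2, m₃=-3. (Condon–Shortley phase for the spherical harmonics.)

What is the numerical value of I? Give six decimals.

L=15 odd ⇒ parity kills the (l;000) factor ⇒ I = 0

0.000000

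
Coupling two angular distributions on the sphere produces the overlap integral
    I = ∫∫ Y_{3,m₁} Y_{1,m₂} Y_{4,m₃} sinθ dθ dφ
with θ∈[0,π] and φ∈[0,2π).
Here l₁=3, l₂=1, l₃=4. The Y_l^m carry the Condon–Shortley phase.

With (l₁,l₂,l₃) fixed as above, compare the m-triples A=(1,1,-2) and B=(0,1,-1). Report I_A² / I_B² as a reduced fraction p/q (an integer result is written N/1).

Same 3,1,4: normalisation and zero-m 3j drop out of the ratio.
A: Δ: 0! 6! 2! / 9! → 1/252; sum: t=0:+1/96 = 1/96; 3j²(3 1 4; 1 1 -2) = Δ·Π!·Σ² = 5/84  (sign +1)
B: Δ: 0! 6! 2! / 9! → 1/252; sum: t=0:+1/72 = 1/72; 3j²(3 1 4; 0 1 -1) = Δ·Π!·Σ² = 5/126  (sign -1)
I_A²/I_B² = (5/84)/(5/126) = 3/2

3/2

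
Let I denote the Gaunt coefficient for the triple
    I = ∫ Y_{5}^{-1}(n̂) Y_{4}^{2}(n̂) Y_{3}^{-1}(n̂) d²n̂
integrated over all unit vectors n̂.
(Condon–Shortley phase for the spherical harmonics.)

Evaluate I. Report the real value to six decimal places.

0.106335

Checks pass: Σm=0; 12 even; l₃=3∈[1,9].
(2·5+1)(2·4+1)(2·3+1) = 693
Δ: 6! 4! 2! / 13! → 1/180180
sum: t=2:+1/576 t=3:−1/144 t=4:+1/576 = -1/288
3j²(5 4 3; 0 0 0) = Δ·Π!·Σ² = 20/1001  (sign +1)
sum: t=4:+1/384 t=5:−1/720 t=6:+1/34560 = 43/34560
3j²(5 4 3; -1 2 -1) = Δ·Π!·Σ² = 1849/180180  (sign +1)
combine: 4πI² = 693·20/1001·1849/180180 = 1849/13013
take √, sign +1: I = 0.10633465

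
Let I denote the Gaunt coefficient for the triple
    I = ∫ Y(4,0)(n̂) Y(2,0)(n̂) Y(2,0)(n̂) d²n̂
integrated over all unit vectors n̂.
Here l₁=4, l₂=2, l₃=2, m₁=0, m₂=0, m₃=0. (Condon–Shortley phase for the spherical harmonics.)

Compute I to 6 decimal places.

Rules hold: Σm=0, L=8 even, 2≤2≤6.
N = 9·5·5 = 225
Δ = 4!·4!·0!/9! = 1/630
Racah Σ t=2..2: t=2:+1/16 = 1/16
⇒ 3j(4 2 2; 0 0 0)² = 2/35, sgn +1
(m-triple is (0,0,0) — same symbol as above.)
4πI² = N·(3j₀)²·(3jₘ)² = 36/49
I = +1·√(0.734694/4π) = 0.24179554

0.241796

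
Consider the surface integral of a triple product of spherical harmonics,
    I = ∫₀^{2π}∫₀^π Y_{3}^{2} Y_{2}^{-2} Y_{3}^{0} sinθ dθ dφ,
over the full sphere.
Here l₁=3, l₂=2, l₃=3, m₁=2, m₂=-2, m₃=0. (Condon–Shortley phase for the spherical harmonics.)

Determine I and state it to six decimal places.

-0.188063

Rules hold: Σm=0, L=8 even, 1≤3≤5.
N = 7·5·7 = 245
Δ = 2!·4!·2!/9! = 1/3780
Racah Σ t=0..2: t=0:+1/24 t=1:−1/4 t=2:+1/24 = -1/6
⇒ 3j(3 2 3; 0 0 0)² = 4/105, sgn +1
Racah Σ t=0..0: t=0:+1/24 = 1/24
⇒ 3j(3 2 3; 2 -2 0)² = 1/21, sgn -1
4πI² = N·(3j₀)²·(3jₘ)² = 4/9
I = -1·√(0.444444/4π) = -0.18806319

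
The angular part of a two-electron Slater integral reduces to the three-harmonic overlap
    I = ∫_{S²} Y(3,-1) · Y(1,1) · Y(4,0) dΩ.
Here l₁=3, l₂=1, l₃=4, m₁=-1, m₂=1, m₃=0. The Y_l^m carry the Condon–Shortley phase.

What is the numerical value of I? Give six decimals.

0.150786

m-sum 0 ✓  L=8 even ✓  2≤4≤4 ✓
Π(2lᵢ+1) = 7×3×9 = 189
triangle coeff Δ(3,1,4) = 1/252
Σ_t [0,0]: t=0:+1/36 = 1/36
(3j)²=4/63 [(3 1 4; 0 0 0)], sign=+1
Σ_t [0,0]: t=0:+1/96 = 1/96
(3j)²=1/42 [(3 1 4; -1 1 0)], sign=+1
⇒ 4πI² = 2/7
I = (+1)√(2/7/(4π)) = 0.15078601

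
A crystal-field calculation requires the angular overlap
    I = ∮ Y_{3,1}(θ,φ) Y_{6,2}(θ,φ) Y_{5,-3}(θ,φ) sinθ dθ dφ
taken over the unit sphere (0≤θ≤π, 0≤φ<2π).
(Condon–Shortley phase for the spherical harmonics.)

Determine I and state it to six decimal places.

Rules hold: Σm=0, L=14 even, 3≤5≤9.
N = 7·13·11 = 1001
Δ = 4!·2!·8!/15! = 1/675675
Racah Σ t=1..3: t=1:−1/8640 t=2:+1/2304 t=3:−1/8640 = 7/34560
⇒ 3j(3 6 5; 0 0 0)² = 7/429, sgn -1
Racah Σ t=0..2: t=0:+1/1935360 t=1:−1/30240 t=2:+1/11520 = 1/18432
⇒ 3j(3 6 5; 1 2 -3)² = 7/429, sgn +1
4πI² = N·(3j₀)²·(3jₘ)² = 343/1287
I = -1·√(0.266511/4π) = -0.14563067

-0.145631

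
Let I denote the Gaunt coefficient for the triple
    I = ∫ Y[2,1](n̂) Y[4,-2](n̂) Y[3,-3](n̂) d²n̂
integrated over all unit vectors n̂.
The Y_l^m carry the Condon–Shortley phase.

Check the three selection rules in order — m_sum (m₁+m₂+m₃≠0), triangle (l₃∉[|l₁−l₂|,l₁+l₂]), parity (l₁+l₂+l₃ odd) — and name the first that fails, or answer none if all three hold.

m_sum

azimuthal sum: 1 − 2 − 3 = -4  ✗
2 ≤ 3 ≤ 6 (triangle on l)
L = 2 + 4 + 3 = 9 (odd)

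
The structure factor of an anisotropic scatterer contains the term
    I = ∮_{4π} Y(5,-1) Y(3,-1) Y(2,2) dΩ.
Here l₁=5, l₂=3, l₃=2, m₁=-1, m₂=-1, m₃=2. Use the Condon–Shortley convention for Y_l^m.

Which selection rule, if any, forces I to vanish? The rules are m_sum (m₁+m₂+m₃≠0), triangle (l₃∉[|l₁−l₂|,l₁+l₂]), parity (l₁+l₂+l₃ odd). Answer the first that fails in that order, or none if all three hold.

Σmᵢ = 0  ✓
l₃∈[|l₁−l₂|,l₁+l₂]=[2,8], have l₃=2  ✓
Σlᵢ = 10 ⇒ even  ✓

none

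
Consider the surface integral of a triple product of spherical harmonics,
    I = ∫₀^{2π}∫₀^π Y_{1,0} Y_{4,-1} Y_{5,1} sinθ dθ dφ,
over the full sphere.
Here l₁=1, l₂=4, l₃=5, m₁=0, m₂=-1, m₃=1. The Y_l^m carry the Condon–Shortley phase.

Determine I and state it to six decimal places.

-0.240571

m-sum 0 ✓  L=10 even ✓  3≤5≤5 ✓
Π(2lᵢ+1) = 3×9×11 = 297
triangle coeff Δ(1,4,5) = 1/495
Σ_t [0,0]: t=0:+1/576 = 1/576
(3j)²=5/99 [(1 4 5; 0 0 0)], sign=-1
Σ_t [0,0]: t=0:+1/720 = 1/720
(3j)²=8/165 [(1 4 5; 0 -1 1)], sign=+1
⇒ 4πI² = 8/11
I = (-1)√(8/11/(4π)) = -0.24057125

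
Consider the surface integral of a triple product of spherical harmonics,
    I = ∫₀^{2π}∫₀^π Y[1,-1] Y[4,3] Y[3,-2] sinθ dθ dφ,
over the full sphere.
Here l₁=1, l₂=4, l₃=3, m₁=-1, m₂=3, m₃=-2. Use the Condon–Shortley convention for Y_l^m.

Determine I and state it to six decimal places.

-0.282095

m-sum 0 ✓  L=8 even ✓  3≤3≤5 ✓
Π(2lᵢ+1) = 3×9×7 = 189
triangle coeff Δ(1,4,3) = 1/252
Σ_t [1,1]: t=1:−1/36 = -1/36
(3j)²=4/63 [(1 4 3; 0 0 0)], sign=+1
Σ_t [2,2]: t=2:+1/240 = 1/240
(3j)²=1/12 [(1 4 3; -1 3 -2)], sign=-1
⇒ 4πI² = 1/1
I = (-1)√(1/1/(4π)) = -0.28209479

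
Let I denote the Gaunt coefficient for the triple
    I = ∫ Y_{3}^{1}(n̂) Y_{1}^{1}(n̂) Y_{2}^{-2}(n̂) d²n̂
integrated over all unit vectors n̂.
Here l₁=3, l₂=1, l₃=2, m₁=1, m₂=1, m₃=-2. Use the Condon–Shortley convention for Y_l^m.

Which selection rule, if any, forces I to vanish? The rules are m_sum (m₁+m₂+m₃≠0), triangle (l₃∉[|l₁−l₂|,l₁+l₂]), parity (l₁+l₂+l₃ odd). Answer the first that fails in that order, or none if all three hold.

none

azimuthal sum: 1 + 1 − 2 = 0  ✓
2 ≤ 2 ≤ 4 (triangle on l)  ✓
L = 3 + 1 + 2 = 6 (even)  ✓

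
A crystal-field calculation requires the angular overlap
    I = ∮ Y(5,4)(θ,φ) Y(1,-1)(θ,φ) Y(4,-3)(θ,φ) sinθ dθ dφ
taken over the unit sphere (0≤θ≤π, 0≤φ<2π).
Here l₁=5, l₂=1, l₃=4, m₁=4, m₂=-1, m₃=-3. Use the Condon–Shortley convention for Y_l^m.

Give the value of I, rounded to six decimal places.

Checks pass: Σm=0; 10 even; l₃=4∈[4,6].
(2·5+1)(2·1+1)(2·4+1) = 297
Δ: 2! 8! 0! / 11! → 1/495
sum: t=1:−1/576 = -1/576
3j²(5 1 4; 0 0 0) = Δ·Π!·Σ² = 5/99  (sign -1)
sum: t=0:+1/10080 = 1/10080
3j²(5 1 4; 4 -1 -3) = Δ·Π!·Σ² = 4/55  (sign -1)
combine: 4πI² = 297·5/99·4/55 = 12/11
take √, sign +1: I = 0.29463840

0.294638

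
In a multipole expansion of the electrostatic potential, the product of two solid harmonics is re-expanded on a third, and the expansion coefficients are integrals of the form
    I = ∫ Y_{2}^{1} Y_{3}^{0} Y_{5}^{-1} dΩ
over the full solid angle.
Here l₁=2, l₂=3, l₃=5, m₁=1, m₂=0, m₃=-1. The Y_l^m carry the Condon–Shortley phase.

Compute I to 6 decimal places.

-0.214318

Checks pass: Σm=0; 10 even; l₃=5∈[1,5].
(2·2+1)(2·3+1)(2·5+1) = 385
Δ: 0! 4! 6! / 11! → 1/2310
sum: t=0:+1/144 = 1/144
3j²(2 3 5; 0 0 0) = Δ·Π!·Σ² = 10/231  (sign -1)
sum: t=0:+1/216 = 1/216
3j²(2 3 5; 1 0 -1) = Δ·Π!·Σ² = 8/231  (sign +1)
combine: 4πI² = 385·10/231·8/231 = 400/693
take √, sign -1: I = -0.21431790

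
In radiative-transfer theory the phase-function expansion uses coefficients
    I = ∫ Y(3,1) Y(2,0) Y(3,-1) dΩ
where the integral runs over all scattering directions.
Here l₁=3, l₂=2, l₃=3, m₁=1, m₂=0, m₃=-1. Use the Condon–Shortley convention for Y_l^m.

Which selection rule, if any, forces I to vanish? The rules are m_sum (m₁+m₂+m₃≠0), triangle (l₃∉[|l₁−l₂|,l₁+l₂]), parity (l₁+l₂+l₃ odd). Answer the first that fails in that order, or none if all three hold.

azimuthal sum: 1 + 0 − 1 = 0  ✓
1 ≤ 3 ≤ 5 (triangle on l)  ✓
L = 3 + 2 + 3 = 8 (even)  ✓

none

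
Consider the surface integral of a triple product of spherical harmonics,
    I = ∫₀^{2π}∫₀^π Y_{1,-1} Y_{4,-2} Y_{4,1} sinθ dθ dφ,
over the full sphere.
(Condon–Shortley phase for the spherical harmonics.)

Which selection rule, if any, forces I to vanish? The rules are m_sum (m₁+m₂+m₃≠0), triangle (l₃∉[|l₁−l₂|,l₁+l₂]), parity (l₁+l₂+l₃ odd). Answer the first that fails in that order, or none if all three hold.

m_sum

Σmᵢ = -2  ✗
l₃∈[|l₁−l₂|,l₁+l₂]=[3,5], have l₃=4
Σlᵢ = 9 ⇒ odd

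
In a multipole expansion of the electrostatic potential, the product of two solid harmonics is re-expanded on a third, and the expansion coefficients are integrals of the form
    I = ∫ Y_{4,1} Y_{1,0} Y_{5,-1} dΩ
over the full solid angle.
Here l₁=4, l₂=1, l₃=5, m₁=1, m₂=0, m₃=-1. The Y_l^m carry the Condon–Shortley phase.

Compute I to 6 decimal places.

-0.240571

Rules hold: Σm=0, L=10 even, 3≤5≤5.
N = 9·3·11 = 297
Δ = 0!·8!·2!/11! = 1/495
Racah Σ t=0..0: t=0:+1/576 = 1/576
⇒ 3j(4 1 5; 0 0 0)² = 5/99, sgn -1
Racah Σ t=0..0: t=0:+1/720 = 1/720
⇒ 3j(4 1 5; 1 0 -1)² = 8/165, sgn +1
4πI² = N·(3j₀)²·(3jₘ)² = 8/11
I = -1·√(0.727273/4π) = -0.24057125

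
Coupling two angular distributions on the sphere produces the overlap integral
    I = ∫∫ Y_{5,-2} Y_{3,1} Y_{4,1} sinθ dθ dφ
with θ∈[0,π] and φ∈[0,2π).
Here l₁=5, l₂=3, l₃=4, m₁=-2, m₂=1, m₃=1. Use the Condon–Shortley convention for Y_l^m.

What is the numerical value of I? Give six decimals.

0.148044

Rules hold: Σm=0, L=12 even, 2≤4≤8.
N = 11·7·9 = 693
Δ = 4!·6!·2!/13! = 1/180180
Racah Σ t=1..3: t=1:−1/576 t=2:+1/144 t=3:−1/576 = 1/288
⇒ 3j(5 3 4; 0 0 0)² = 20/1001, sgn +1
Racah Σ t=2..4: t=2:+1/960 t=3:−1/288 t=4:+1/1728 = -1/540
⇒ 3j(5 3 4; -2 1 1)² = 128/6435, sgn +1
4πI² = N·(3j₀)²·(3jₘ)² = 512/1859
I = +1·√(0.275417/4π) = 0.14804384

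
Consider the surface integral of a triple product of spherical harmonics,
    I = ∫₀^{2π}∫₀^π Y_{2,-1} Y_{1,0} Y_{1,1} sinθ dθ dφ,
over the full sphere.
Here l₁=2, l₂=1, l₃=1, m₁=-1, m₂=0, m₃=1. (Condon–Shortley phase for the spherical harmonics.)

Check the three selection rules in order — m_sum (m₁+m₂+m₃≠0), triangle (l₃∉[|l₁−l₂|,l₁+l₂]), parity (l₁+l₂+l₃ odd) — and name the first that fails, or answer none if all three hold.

none

m₁+m₂+m₃ = -1 + 0 + 1 = 0  ✓
triangle: |2−1|=1 ≤ l₃=1 ≤ 2+1=3  ✓
parity: l₁+l₂+l₃ = 4 is even  ✓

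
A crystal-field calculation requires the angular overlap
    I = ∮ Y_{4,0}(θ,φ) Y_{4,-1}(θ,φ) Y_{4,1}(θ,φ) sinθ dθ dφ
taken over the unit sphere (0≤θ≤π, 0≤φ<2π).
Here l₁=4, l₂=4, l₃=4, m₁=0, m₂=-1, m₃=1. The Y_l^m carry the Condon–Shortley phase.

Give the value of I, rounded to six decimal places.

-0.068481

Rules hold: Σm=0, L=12 even, 0≤4≤8.
N = 9·9·9 = 729
Δ = 4!·4!·4!/13! = 1/450450
Racah Σ t=0..4: t=0:+1/13824 t=1:−1/216 t=2:+1/64 t=3:−1/216 t=4:+1/13824 = 5/768
⇒ 3j(4 4 4; 0 0 0)² = 18/1001, sgn +1
Racah Σ t=0..3: t=0:+1/3456 t=1:−1/144 t=2:+1/96 t=3:−1/864 = 1/384
⇒ 3j(4 4 4; 0 -1 1)² = 9/2002, sgn -1
4πI² = N·(3j₀)²·(3jₘ)² = 59049/1002001
I = -1·√(0.0589311/4π) = -0.06848055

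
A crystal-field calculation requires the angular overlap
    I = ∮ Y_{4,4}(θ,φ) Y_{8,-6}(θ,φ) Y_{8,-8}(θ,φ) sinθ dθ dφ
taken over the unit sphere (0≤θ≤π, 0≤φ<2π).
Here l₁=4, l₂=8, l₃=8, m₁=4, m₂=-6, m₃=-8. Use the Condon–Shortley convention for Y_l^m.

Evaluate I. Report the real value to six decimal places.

0.000000

m-sum = 4 − 6 − 8 = -10 ≠ 0 ⇒ I = 0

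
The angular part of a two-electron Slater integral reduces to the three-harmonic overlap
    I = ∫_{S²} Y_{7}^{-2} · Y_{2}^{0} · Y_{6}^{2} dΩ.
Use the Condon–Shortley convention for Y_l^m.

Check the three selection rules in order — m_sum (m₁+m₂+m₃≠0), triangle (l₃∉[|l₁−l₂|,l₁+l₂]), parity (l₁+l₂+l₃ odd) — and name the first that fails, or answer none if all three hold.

m₁+m₂+m₃ = -2 + 0 + 2 = 0  ✓
triangle: |7−2|=5 ≤ l₃=6 ≤ 7+2=9  ✓
parity: l₁+l₂+l₃ = 15 is odd  ✗

parity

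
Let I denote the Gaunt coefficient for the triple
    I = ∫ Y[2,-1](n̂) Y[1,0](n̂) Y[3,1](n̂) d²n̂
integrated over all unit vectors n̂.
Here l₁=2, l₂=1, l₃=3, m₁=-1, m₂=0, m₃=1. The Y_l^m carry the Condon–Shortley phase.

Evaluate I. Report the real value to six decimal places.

-0.233597

Checks pass: Σm=0; 6 even; l₃=3∈[1,3].
(2·2+1)(2·1+1)(2·3+1) = 105
Δ: 0! 4! 2! / 7! → 1/105
sum: t=0:+1/4 = 1/4
3j²(2 1 3; 0 0 0) = Δ·Π!·Σ² = 3/35  (sign -1)
sum: t=0:+1/6 = 1/6
3j²(2 1 3; -1 0 1) = Δ·Π!·Σ² = 8/105  (sign +1)
combine: 4πI² = 105·3/35·8/105 = 24/35
take √, sign -1: I = -0.23359668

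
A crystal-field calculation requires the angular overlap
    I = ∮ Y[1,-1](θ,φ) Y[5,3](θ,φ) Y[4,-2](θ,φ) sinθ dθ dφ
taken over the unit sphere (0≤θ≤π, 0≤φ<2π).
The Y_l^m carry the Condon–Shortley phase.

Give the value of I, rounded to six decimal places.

Checks pass: Σm=0; 10 even; l₃=4∈[4,6].
(2·1+1)(2·5+1)(2·4+1) = 297
Δ: 2! 0! 8! / 11! → 1/495
sum: t=1:−1/576 = -1/576
3j²(1 5 4; 0 0 0) = Δ·Π!·Σ² = 5/99  (sign -1)
sum: t=2:+1/2880 = 1/2880
3j²(1 5 4; -1 3 -2) = Δ·Π!·Σ² = 28/495  (sign +1)
combine: 4πI² = 297·5/99·28/495 = 28/33
take √, sign -1: I = -0.25984664

-0.259847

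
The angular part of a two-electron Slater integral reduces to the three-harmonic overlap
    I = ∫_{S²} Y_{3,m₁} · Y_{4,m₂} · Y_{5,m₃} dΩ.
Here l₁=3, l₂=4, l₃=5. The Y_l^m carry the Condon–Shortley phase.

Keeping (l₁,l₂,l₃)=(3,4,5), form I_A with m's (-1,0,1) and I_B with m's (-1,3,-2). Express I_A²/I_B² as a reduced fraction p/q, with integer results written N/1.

605/2401

Same 3,4,5: normalisation and zero-m 3j drop out of the ratio.
A: Δ: 2! 4! 6! / 13! → 1/180180; sum: t=0:+1/2304 t=1:−1/216 t=2:+1/384 = -11/6912; 3j²(3 4 5; -1 0 1) = Δ·Π!·Σ² = 11/1638  (sign -1)
B: Δ: 2! 4! 6! / 13! → 1/180180; sum: t=1:−1/4320 t=2:+1/960 = 7/8640; 3j²(3 4 5; -1 3 -2) = Δ·Π!·Σ² = 343/12870  (sign -1)
I_A²/I_B² = (11/1638)/(343/12870) = 605/2401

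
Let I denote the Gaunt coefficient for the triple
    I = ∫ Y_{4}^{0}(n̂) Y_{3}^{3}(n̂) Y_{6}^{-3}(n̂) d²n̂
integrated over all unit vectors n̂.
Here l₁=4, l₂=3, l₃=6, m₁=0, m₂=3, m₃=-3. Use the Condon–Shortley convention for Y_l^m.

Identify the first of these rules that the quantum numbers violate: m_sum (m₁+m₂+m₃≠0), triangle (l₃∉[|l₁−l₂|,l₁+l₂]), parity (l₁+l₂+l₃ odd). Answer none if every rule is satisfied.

Σmᵢ = 0  ✓
l₃∈[|l₁−l₂|,l₁+l₂]=[1,7], have l₃=6  ✓
Σlᵢ = 13 ⇒ odd  ✗

parity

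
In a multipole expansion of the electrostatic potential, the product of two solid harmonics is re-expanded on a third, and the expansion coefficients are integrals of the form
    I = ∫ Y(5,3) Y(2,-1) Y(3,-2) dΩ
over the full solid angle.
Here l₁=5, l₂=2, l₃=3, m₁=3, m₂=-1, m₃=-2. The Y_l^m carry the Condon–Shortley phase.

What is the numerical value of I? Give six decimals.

-0.253584

Checks pass: Σm=0; 10 even; l₃=3∈[3,7].
(2·5+1)(2·2+1)(2·3+1) = 385
Δ: 4! 6! 0! / 11! → 1/2310
sum: t=2:+1/144 = 1/144
3j²(5 2 3; 0 0 0) = Δ·Π!·Σ² = 10/231  (sign -1)
sum: t=1:−1/720 = -1/720
3j²(5 2 3; 3 -1 -2) = Δ·Π!·Σ² = 8/165  (sign +1)
combine: 4πI² = 385·10/231·8/165 = 80/99
take √, sign -1: I = -0.25358436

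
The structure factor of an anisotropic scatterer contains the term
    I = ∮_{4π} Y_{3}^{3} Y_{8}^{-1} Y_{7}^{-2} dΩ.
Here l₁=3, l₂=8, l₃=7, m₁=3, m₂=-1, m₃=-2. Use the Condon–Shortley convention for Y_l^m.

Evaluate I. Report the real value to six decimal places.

Rules hold: Σm=0, L=18 even, 5≤7≤11.
N = 7·17·15 = 1785
Δ = 4!·2!·12!/19! = 1/5290740
Racah Σ t=1..3: t=1:−1/7257600 t=2:+1/2073600 t=3:−1/7257600 = 1/4838400
⇒ 3j(3 8 7; 0 0 0)² = 252/20995, sgn -1
Racah Σ t=0..0: t=0:+1/29030400 = 1/29030400
⇒ 3j(3 8 7; 3 -1 -2)² = 54/4199, sgn -1
4πI² = N·(3j₀)²·(3jₘ)² = 285768/1037153
I = +1·√(0.275531/4π) = 0.14807456

0.148075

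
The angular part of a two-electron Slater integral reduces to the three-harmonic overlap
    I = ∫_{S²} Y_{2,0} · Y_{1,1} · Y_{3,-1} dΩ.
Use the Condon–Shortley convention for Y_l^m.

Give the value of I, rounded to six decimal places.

m-sum 0 ✓  L=6 even ✓  1≤3≤3 ✓
Π(2lᵢ+1) = 5×3×7 = 105
triangle coeff Δ(2,1,3) = 1/105
Σ_t [0,0]: t=0:+1/4 = 1/4
(3j)²=3/35 [(2 1 3; 0 0 0)], sign=-1
Σ_t [0,0]: t=0:+1/8 = 1/8
(3j)²=2/35 [(2 1 3; 0 1 -1)], sign=+1
⇒ 4πI² = 18/35
I = (-1)√(18/35/(4π)) = -0.20230066

-0.202301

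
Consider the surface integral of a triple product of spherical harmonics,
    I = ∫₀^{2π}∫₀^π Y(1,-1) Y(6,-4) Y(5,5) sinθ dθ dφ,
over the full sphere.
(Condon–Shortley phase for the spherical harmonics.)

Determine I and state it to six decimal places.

0.040859

Rules hold: Σm=0, L=12 even, 5≤5≤7.
N = 3·13·11 = 429
Δ = 2!·0!·10!/13! = 1/858
Racah Σ t=1..1: t=1:−1/14400 = -1/14400
⇒ 3j(1 6 5; 0 0 0)² = 6/143, sgn +1
Racah Σ t=2..2: t=2:+1/7257600 = 1/7257600
⇒ 3j(1 6 5; -1 -4 5)² = 1/858, sgn +1
4πI² = N·(3j₀)²·(3jₘ)² = 3/143
I = +1·√(0.020979/4π) = 0.04085899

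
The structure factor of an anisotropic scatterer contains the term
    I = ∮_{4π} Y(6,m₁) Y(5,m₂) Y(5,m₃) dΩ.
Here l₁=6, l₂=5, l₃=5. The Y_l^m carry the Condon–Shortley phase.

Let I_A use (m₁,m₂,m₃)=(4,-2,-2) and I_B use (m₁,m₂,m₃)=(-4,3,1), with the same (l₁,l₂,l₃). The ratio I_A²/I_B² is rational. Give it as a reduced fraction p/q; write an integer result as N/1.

Same 6,5,5: normalisation and zero-m 3j drop out of the ratio.
A: Δ: 6! 6! 4! / 17! → 1/28588560; sum: t=0:+1/207360 t=1:−1/57600 t=2:+1/207360 = -1/129600; 3j²(6 5 5; 4 -2 -2) = Δ·Π!·Σ² = 168/12155  (sign +1)
B: Δ: 6! 6! 4! / 17! → 1/28588560; sum: t=4:+1/829440 t=5:−1/86400 t=6:+1/138240 = -13/4147200; 3j²(6 5 5; -4 3 1) = Δ·Π!·Σ² = 13/3740  (sign -1)
I_A²/I_B² = (168/12155)/(13/3740) = 672/169

672/169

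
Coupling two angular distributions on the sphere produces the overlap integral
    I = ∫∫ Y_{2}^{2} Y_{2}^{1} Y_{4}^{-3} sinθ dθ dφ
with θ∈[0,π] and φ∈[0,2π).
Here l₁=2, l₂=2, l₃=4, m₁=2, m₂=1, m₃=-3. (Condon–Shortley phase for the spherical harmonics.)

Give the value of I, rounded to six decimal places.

-0.238414

Checks pass: Σm=0; 8 even; l₃=4∈[0,4].
(2·2+1)(2·2+1)(2·4+1) = 225
Δ: 0! 4! 4! / 9! → 1/630
sum: t=0:+1/16 = 1/16
3j²(2 2 4; 0 0 0) = Δ·Π!·Σ² = 2/35  (sign +1)
sum: t=0:+1/144 = 1/144
3j²(2 2 4; 2 1 -3) = Δ·Π!·Σ² = 1/18  (sign -1)
combine: 4πI² = 225·2/35·1/18 = 5/7
take √, sign -1: I = -0.23841361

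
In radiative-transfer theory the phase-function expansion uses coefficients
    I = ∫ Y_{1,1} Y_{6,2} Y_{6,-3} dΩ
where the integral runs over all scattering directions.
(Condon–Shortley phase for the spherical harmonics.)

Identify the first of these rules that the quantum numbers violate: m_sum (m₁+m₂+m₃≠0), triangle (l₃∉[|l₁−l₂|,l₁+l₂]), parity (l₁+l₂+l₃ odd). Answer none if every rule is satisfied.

parity

azimuthal sum: 1 + 2 − 3 = 0  ✓
5 ≤ 6 ≤ 7 (triangle on l)  ✓
L = 1 + 6 + 6 = 13 (odd)  ✗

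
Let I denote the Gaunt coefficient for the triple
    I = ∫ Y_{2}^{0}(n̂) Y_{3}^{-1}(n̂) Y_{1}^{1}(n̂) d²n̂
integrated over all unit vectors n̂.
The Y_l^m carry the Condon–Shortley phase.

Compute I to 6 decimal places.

Rules hold: Σm=0, L=6 even, 1≤1≤5.
N = 5·7·3 = 105
Δ = 4!·0!·2!/7! = 1/105
Racah Σ t=2..2: t=2:+1/4 = 1/4
⇒ 3j(2 3 1; 0 0 0)² = 3/35, sgn -1
Racah Σ t=2..2: t=2:+1/8 = 1/8
⇒ 3j(2 3 1; 0 -1 1)² = 2/35, sgn +1
4πI² = N·(3j₀)²·(3jₘ)² = 18/35
I = -1·√(0.514286/4π) = -0.20230066

-0.202301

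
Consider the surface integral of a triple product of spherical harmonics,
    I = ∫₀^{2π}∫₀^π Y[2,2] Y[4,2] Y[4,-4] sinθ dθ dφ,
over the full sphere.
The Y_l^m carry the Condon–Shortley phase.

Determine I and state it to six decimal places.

m-sum 0 ✓  L=10 even ✓  2≤4≤6 ✓
Π(2lᵢ+1) = 5×9×9 = 405
triangle coeff Δ(2,4,4) = 1/13860
Σ_t [0,2]: t=0:+1/192 t=1:−1/36 t=2:+1/192 = -5/288
(3j)²=20/693 [(2 4 4; 0 0 0)], sign=-1
Σ_t [0,0]: t=0:+1/2880 = 1/2880
(3j)²=2/165 [(2 4 4; 2 2 -4)], sign=+1
⇒ 4πI² = 120/847
I = (-1)√(120/847/(4π)) = -0.10618031

-0.106180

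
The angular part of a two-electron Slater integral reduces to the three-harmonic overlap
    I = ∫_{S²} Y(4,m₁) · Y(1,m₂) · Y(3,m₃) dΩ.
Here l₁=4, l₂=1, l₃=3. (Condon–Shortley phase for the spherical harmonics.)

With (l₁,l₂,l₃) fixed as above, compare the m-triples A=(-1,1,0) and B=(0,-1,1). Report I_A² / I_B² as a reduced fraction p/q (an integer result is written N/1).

l's match ⇒ only the (l;m) 3-j factors differ between A and B.
A: triangle coeff Δ(4,1,3) = 1/252; Σ_t [2,2]: t=2:+1/72 = 1/72; (3j)²=5/126 [(4 1 3; -1 1 0)], sign=-1
B: triangle coeff Δ(4,1,3) = 1/252; Σ_t [0,0]: t=0:+1/96 = 1/96; (3j)²=1/42 [(4 1 3; 0 -1 1)], sign=+1
I_A²/I_B² = (5/126)/(1/42) = 5/3

5/3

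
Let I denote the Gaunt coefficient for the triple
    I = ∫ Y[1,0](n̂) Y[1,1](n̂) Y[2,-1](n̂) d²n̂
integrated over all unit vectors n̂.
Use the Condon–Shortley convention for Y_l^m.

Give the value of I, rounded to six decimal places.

-0.218510

Checks pass: Σm=0; 4 even; l₃=2∈[0,2].
(2·1+1)(2·1+1)(2·2+1) = 45
Δ: 0! 2! 2! / 5! → 1/30
sum: t=0:+1/1 = 1/1
3j²(1 1 2; 0 0 0) = Δ·Π!·Σ² = 2/15  (sign +1)
sum: t=0:+1/2 = 1/2
3j²(1 1 2; 0 1 -1) = Δ·Π!·Σ² = 1/10  (sign -1)
combine: 4πI² = 45·2/15·1/10 = 3/5
take √, sign -1: I = -0.21850969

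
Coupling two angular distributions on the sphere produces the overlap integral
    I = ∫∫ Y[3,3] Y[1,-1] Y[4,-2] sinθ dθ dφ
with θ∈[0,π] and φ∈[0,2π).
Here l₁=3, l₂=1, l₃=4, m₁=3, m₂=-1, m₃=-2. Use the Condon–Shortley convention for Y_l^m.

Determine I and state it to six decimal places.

0.061558

Checks pass: Σm=0; 8 even; l₃=4∈[2,4].
(2·3+1)(2·1+1)(2·4+1) = 189
Δ: 0! 6! 2! / 9! → 1/252
sum: t=0:+1/36 = 1/36
3j²(3 1 4; 0 0 0) = Δ·Π!·Σ² = 4/63  (sign +1)
sum: t=0:+1/1440 = 1/1440
3j²(3 1 4; 3 -1 -2) = Δ·Π!·Σ² = 1/252  (sign +1)
combine: 4πI² = 189·4/63·1/252 = 1/21
take √, sign +1: I = 0.06155813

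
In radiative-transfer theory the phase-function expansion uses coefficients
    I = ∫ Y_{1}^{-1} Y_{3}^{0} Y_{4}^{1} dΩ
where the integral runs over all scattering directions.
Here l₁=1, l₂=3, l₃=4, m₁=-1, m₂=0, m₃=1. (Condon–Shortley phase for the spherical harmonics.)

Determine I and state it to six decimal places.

Checks pass: Σm=0; 8 even; l₃=4∈[2,4].
(2·1+1)(2·3+1)(2·4+1) = 189
Δ: 0! 2! 6! / 9! → 1/252
sum: t=0:+1/36 = 1/36
3j²(1 3 4; 0 0 0) = Δ·Π!·Σ² = 4/63  (sign +1)
sum: t=0:+1/72 = 1/72
3j²(1 3 4; -1 0 1) = Δ·Π!·Σ² = 5/126  (sign -1)
combine: 4πI² = 189·4/63·5/126 = 10/21
take √, sign -1: I = -0.19466390

-0.194664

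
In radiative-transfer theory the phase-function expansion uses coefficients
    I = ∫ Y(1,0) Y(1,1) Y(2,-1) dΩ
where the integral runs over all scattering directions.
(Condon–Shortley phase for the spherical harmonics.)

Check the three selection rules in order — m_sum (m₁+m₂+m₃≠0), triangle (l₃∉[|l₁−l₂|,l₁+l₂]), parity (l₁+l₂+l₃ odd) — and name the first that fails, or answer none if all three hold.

m₁+m₂+m₃ = 0 + 1 − 1 = 0  ✓
triangle: |1−1|=0 ≤ l₃=2 ≤ 1+1=2  ✓
parity: l₁+l₂+l₃ = 4 is even  ✓

none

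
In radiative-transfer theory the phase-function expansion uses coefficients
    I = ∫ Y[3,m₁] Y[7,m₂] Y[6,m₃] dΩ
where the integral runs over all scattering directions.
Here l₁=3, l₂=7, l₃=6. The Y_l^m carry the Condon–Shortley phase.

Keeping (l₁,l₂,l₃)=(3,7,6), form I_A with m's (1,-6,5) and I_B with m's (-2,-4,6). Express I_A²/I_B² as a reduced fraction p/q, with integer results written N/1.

13/60

Same 3,7,6: normalisation and zero-m 3j drop out of the ratio.
A: Δ: 4! 2! 10! / 17! → 1/2042040; sum: t=0:+1/17418240 t=1:−1/21772800 = 1/87091200; 3j²(3 7 6; 1 -6 5) = Δ·Π!·Σ² = 11/14280  (sign -1)
B: Δ: 4! 2! 10! / 17! → 1/2042040; sum: t=3:−1/43545600 = -1/43545600; 3j²(3 7 6; -2 -4 6) = Δ·Π!·Σ² = 11/3094  (sign -1)
I_A²/I_B² = (11/14280)/(11/3094) = 13/60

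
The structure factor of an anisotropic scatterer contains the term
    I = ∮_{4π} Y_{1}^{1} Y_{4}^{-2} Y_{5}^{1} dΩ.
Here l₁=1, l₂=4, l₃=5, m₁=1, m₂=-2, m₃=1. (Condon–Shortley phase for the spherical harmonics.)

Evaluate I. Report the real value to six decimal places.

Checks pass: Σm=0; 10 even; l₃=5∈[3,5].
(2·1+1)(2·4+1)(2·5+1) = 297
Δ: 0! 2! 8! / 11! → 1/495
sum: t=0:+1/576 = 1/576
3j²(1 4 5; 0 0 0) = Δ·Π!·Σ² = 5/99  (sign -1)
sum: t=0:+1/2880 = 1/2880
3j²(1 4 5; 1 -2 1) = Δ·Π!·Σ² = 2/165  (sign +1)
combine: 4πI² = 297·5/99·2/165 = 2/11
take √, sign -1: I = -0.12028562

-0.120286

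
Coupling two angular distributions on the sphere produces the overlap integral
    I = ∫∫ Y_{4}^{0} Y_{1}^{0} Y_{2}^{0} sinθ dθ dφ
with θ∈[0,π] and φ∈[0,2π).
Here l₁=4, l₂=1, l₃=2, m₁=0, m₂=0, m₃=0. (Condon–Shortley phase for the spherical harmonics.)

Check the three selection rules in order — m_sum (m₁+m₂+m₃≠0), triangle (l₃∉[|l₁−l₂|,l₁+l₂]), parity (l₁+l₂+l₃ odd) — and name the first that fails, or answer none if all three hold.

azimuthal sum: 0 + 0 + 0 = 0  ✓
3 ≤ 2 ≤ 5 (triangle on l)  ✗
L = 4 + 1 + 2 = 7 (odd)

triangle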